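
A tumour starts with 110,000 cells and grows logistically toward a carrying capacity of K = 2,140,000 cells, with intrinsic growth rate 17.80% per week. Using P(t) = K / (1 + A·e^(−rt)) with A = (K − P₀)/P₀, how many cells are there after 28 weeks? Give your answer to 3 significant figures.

≈ 1,900,000 cells

A = (2140000 − 110000)/110000 = 18.45455
P(28) = 2140000 / (1 + 18.45455·e^(−0.178·28)) = 2140000 / (1 + 18.45455·0.006847)
= 2140000 / 1.12635 ≈ 1899940.13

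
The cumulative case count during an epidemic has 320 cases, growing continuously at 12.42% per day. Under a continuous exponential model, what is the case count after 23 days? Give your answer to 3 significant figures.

≈ 5,570 cases

P(23) = 320 · e^(0.1242·23) = 320 · e^(2.8566)
= 320 · 17.40226 ≈ 5568.72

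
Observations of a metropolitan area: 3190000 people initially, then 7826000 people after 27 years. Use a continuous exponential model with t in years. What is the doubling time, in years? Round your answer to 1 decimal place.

r = ln(7826000/3190000) / 27 = ln(2.45329) / 27 ≈ 0.033238 per year
doubling time = ln 2 / |r| = 0.69315 / 0.033238

doubling time ≈ 20.9 years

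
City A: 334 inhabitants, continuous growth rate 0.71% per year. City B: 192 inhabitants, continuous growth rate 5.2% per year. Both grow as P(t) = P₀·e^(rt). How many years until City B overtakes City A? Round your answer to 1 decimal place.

334·e^(0.0071t) = 192·e^(0.052t)
334/192 = e^((0.052 − 0.0071)t) → ln(1.73958) = 0.0449·t
t = 0.55365 / 0.0449

t ≈ 12.3 years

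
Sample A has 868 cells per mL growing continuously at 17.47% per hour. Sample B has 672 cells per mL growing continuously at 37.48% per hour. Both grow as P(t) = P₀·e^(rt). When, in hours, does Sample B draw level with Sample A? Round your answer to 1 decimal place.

868·e^(0.1747t) = 672·e^(0.3748t)
868/672 = e^((0.3748 − 0.1747)t) → ln(1.29167) = 0.2001·t
t = 0.25593 / 0.2001

t ≈ 1.3 hours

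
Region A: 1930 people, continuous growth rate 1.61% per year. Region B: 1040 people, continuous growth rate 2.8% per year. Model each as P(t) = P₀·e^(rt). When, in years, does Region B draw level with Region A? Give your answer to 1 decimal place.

1930·e^(0.0161t) = 1040·e^(0.028t)
1930/1040 = e^((0.028 − 0.0161)t) → ln(1.85577) = 0.0119·t
t = 0.6183 / 0.0119

t ≈ 52.0 years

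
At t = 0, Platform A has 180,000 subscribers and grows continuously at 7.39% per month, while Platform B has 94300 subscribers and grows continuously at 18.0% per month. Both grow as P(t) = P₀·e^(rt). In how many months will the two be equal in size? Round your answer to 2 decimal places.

t ≈ 6.09 months

180000·e^(0.0739t) = 94300·e^(0.18t)
180000/94300 = e^((0.18 − 0.0739)t) → ln(1.9088) = 0.1061·t
t = 0.64648 / 0.1061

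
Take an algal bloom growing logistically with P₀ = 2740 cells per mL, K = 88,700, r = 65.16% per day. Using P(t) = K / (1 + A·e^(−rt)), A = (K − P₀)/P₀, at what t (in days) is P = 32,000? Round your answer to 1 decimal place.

A = (88700 − 2740)/2740 = 31.37226
32000 = 88700/(1 + 31.37226·e^(−0.6516t)) → 1 + 31.37226·e^(−0.6516t) = 2.77188
e^(−0.6516t) = 0.056479 → t = ln(17.70569)/0.6516 = 2.87389/0.6516

t ≈ 4.4 days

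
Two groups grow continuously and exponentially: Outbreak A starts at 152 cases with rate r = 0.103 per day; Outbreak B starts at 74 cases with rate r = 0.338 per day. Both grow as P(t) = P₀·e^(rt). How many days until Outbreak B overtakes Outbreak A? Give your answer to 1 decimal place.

t ≈ 3.1 days

152·e^(0.103t) = 74·e^(0.338t)
152/74 = e^((0.338 − 0.103)t) → ln(2.05405) = 0.235·t
t = 0.71982 / 0.235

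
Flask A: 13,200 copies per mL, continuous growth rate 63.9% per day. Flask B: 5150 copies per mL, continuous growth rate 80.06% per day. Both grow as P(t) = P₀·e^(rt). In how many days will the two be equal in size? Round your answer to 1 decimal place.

13200·e^(0.639t) = 5150·e^(0.8006t)
13200/5150 = e^((0.8006 − 0.639)t) → ln(2.56311) = 0.1616·t
t = 0.94122 / 0.1616

t ≈ 5.8 days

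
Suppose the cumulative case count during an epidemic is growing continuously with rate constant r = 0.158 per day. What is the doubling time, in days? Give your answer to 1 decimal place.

doubling time ≈ 4.4 days

doubling time = ln(2) / |r| = 0.69315 / 0.158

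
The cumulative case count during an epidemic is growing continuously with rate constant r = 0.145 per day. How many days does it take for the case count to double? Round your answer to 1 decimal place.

doubling time ≈ 4.8 days

doubling time = ln(2) / |r| = 0.69315 / 0.145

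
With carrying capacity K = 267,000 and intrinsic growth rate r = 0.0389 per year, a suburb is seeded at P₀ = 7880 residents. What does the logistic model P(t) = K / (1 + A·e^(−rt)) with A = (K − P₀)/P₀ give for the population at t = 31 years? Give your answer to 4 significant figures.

≈ 24,620 residents

A = (267000 − 7880)/7880 = 32.88325
P(31) = 267000 / (1 + 32.88325·e^(−0.0389·31)) = 267000 / (1 + 32.88325·0.299422)
= 267000 / 10.84598 ≈ 24617.41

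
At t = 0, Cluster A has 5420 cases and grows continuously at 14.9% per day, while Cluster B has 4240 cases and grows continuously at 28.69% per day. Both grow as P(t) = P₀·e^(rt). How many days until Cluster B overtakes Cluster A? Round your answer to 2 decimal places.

5420·e^(0.149t) = 4240·e^(0.2869t)
5420/4240 = e^((0.2869 − 0.149)t) → ln(1.2783) = 0.1379·t
t = 0.24553 / 0.1379

t ≈ 1.78 days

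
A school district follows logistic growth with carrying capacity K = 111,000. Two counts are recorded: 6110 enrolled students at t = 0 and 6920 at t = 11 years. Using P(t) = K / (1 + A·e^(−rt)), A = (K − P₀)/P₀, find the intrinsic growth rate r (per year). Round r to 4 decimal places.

A = (111000 − 6110)/6110 = 17.16694
6920 = 111000/(1 + 17.16694·e^(−r·11)) → e^(−11r) = (16.04046 − 1)/17.16694 = 0.87613
r = −ln(0.87613)/11 = 0.13224/11

r ≈ 0.0120 per year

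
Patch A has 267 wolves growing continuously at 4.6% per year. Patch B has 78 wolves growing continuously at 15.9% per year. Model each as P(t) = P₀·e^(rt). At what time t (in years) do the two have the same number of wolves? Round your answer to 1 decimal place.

t ≈ 10.9 years

267·e^(0.046t) = 78·e^(0.159t)
267/78 = e^((0.159 − 0.046)t) → ln(3.42308) = 0.113·t
t = 1.23054 / 0.113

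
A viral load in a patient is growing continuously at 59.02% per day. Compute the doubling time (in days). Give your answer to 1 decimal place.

doubling time ≈ 1.2 days

doubling time = ln(2) / |r| = 0.69315 / 0.5902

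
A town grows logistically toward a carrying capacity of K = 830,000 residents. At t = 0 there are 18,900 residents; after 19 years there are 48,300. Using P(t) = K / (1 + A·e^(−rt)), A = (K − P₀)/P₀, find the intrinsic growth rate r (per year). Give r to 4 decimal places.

A = (830000 − 18900)/18900 = 42.91534
48300 = 830000/(1 + 42.91534·e^(−r·19)) → e^(−19r) = (17.18427 − 1)/42.91534 = 0.377121
r = −ln(0.377121)/19 = 0.97519/19

r ≈ 0.0513 per year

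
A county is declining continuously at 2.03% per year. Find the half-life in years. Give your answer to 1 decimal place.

half-life ≈ 34.1 years

half-life = ln(2) / |r| = 0.69315 / 0.0203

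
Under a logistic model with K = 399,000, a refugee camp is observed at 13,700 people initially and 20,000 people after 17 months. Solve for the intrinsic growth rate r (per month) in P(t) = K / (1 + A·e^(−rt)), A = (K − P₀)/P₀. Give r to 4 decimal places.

A = (399000 − 13700)/13700 = 28.12409
20000 = 399000/(1 + 28.12409·e^(−r·17)) → e^(−17r) = (19.95 − 1)/28.12409 = 0.6738
r = −ln(0.6738)/17 = 0.39482/17

r ≈ 0.0232 per month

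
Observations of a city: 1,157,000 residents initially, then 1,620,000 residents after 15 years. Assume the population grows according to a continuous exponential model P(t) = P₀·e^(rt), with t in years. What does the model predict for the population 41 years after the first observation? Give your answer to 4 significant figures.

r = ln(1620000/1157000) / 15 ≈ 0.02244 per year
P(41) = 1157000 · e^(0.02244·41) = 1157000 · 2.50936 ≈ 2903331

≈ 2,903,000 residents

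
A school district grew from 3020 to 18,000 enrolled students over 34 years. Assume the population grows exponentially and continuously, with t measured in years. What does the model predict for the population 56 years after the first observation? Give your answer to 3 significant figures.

≈ 57,100 enrolled students

r = ln(18000/3020) / 34 ≈ 0.052503 per year
P(56) = 3020 · e^(0.052503·56) = 3020 · 18.91943 ≈ 57136.67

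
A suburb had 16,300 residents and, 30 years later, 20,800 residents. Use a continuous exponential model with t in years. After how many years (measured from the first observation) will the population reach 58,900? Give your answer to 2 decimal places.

r = ln(20800/16300) / 30 ≈ 0.008126 per year
t = ln(58900/16300) / r = 1.28468 / 0.008126 ≈ 158.089

t ≈ 158.09 years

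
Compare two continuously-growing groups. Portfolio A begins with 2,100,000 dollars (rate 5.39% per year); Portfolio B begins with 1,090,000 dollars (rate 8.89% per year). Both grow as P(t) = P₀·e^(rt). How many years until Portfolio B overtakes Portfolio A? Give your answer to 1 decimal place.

t ≈ 18.7 years

2100000·e^(0.0539t) = 1090000·e^(0.0889t)
2100000/1090000 = e^((0.0889 − 0.0539)t) → ln(1.92661) = 0.035·t
t = 0.65576 / 0.035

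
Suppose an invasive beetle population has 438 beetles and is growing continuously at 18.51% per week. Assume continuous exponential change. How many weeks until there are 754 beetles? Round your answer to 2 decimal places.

t ≈ 2.93 weeks

754 = 438 · e^(0.1851·t)
t = ln(754/438) / 0.1851 = ln(1.72146) / 0.1851 = 0.54317 / 0.1851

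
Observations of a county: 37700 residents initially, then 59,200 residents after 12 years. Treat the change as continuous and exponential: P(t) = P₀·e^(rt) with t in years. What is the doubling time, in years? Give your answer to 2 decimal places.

r = ln(59200/37700) / 12 = ln(1.57029) / 12 ≈ 0.037605 per year
doubling time = ln 2 / |r| = 0.69315 / 0.037605

doubling time ≈ 18.43 years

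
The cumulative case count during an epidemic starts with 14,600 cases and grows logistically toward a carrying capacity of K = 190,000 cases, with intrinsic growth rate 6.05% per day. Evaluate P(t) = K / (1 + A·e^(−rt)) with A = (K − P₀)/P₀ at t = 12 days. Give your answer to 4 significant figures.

≈ 27,890 cases

A = (190000 − 14600)/14600 = 12.0137
P(12) = 190000 / (1 + 12.0137·e^(−0.0605·12)) = 190000 / (1 + 12.0137·0.48384)
= 190000 / 6.81271 ≈ 27889.03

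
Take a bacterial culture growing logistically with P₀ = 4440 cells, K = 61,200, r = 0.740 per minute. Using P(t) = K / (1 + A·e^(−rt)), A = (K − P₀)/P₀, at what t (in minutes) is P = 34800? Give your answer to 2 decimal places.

t ≈ 3.82 minutes

A = (61200 − 4440)/4440 = 12.78378
34800 = 61200/(1 + 12.78378·e^(−0.74t)) → 1 + 12.78378·e^(−0.74t) = 1.75862
e^(−0.74t) = 0.059342 → t = ln(16.85135)/0.74 = 2.82443/0.74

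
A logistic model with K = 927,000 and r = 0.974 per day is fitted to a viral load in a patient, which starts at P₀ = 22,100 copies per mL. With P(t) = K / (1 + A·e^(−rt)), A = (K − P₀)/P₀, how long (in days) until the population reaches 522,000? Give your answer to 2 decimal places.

t ≈ 4.07 days

A = (927000 − 22100)/22100 = 40.9457
522000 = 927000/(1 + 40.9457·e^(−0.974t)) → 1 + 40.9457·e^(−0.974t) = 1.77586
e^(−0.974t) = 0.018949 → t = ln(52.77446)/0.974 = 3.96603/0.974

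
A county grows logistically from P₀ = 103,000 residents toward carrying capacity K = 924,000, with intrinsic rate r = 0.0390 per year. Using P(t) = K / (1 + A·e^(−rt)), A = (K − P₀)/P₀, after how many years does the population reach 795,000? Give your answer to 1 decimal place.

t ≈ 99.9 years

A = (924000 − 103000)/103000 = 7.97087
795000 = 924000/(1 + 7.97087·e^(−0.039t)) → 1 + 7.97087·e^(−0.039t) = 1.16226
e^(−0.039t) = 0.020357 → t = ln(49.12283)/0.039 = 3.89432/0.039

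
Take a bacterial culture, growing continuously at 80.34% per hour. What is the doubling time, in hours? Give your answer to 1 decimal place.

doubling time = ln(2) / |r| = 0.69315 / 0.8034

doubling time ≈ 0.9 hours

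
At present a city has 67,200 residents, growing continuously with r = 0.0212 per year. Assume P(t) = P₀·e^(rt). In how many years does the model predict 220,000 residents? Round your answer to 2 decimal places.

220000 = 67200 · e^(0.0212·t)
t = ln(220000/67200) / 0.0212 = ln(3.27381) / 0.0212 = 1.18595 / 0.0212

t ≈ 55.94 years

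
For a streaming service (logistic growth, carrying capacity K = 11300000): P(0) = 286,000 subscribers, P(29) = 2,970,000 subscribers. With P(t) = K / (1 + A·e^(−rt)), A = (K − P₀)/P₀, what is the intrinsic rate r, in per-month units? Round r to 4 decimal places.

A = (11300000 − 286000)/286000 = 38.51049
2970000 = 11300000/(1 + 38.51049·e^(−r·29)) → e^(−29r) = (3.80471 − 1)/38.51049 = 0.07283
r = −ln(0.07283)/29 = 2.61963/29

r ≈ 0.0903 per month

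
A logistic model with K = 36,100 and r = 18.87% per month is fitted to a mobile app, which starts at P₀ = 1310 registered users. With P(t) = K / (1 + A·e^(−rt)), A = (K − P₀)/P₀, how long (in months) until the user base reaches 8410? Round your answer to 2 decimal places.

t ≈ 11.06 months

A = (36100 − 1310)/1310 = 26.55725
8410 = 36100/(1 + 26.55725·e^(−0.1887t)) → 1 + 26.55725·e^(−0.1887t) = 4.29251
e^(−0.1887t) = 0.123978 → t = ln(8.06596)/0.1887 = 2.08765/0.1887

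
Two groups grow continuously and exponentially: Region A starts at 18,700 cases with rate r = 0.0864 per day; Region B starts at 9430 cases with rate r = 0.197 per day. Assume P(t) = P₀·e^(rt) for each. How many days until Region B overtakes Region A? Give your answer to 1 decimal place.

t ≈ 6.2 days

18700·e^(0.0864t) = 9430·e^(0.197t)
18700/9430 = e^((0.197 − 0.0864)t) → ln(1.98303) = 0.1106·t
t = 0.68463 / 0.1106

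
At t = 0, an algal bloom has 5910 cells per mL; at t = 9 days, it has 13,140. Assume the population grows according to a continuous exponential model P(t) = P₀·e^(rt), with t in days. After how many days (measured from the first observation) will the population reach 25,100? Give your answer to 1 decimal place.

t ≈ 16.3 days

r = ln(13140/5910) / 9 ≈ 0.088779 per day
t = ln(25100/5910) / r = 1.44622 / 0.088779 ≈ 16.29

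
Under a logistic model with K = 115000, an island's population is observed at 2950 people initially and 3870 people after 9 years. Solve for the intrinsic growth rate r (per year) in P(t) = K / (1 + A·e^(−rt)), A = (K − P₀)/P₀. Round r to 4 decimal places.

r ≈ 0.0311 per year

A = (115000 − 2950)/2950 = 37.98305
3870 = 115000/(1 + 37.98305·e^(−r·9)) → e^(−9r) = (29.71576 − 1)/37.98305 = 0.756015
r = −ln(0.756015)/9 = 0.27969/9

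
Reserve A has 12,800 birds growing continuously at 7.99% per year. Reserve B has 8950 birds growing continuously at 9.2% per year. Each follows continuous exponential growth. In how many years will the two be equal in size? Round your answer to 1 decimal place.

t ≈ 29.6 years

12800·e^(0.0799t) = 8950·e^(0.092t)
12800/8950 = e^((0.092 − 0.0799)t) → ln(1.43017) = 0.0121·t
t = 0.35779 / 0.0121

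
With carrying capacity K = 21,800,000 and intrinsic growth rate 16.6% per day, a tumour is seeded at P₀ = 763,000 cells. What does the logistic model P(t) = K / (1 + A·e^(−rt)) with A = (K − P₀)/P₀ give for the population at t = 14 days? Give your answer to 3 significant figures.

A = (21800000 − 763000)/763000 = 27.57143
P(14) = 21800000 / (1 + 27.57143·e^(−0.166·14)) = 21800000 / (1 + 27.57143·0.097881)
= 21800000 / 3.69873 ≈ 5893920.32

≈ 5,890,000 cells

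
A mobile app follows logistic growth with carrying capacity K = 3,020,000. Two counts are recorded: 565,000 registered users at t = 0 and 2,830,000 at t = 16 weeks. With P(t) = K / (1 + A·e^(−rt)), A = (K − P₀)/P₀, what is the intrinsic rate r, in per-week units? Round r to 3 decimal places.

r ≈ 0.261 per week

A = (3020000 − 565000)/565000 = 4.34513
2830000 = 3020000/(1 + 4.34513·e^(−r·16)) → e^(−16r) = (1.06714 − 1)/4.34513 = 0.015451
r = −ln(0.015451)/16 = 4.17006/16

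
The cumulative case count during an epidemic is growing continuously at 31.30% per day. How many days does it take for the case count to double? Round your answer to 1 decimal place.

doubling time ≈ 2.2 days

doubling time = ln(2) / |r| = 0.69315 / 0.313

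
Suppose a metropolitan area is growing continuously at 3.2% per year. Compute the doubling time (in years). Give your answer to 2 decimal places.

doubling time = ln(2) / |r| = 0.69315 / 0.032

doubling time ≈ 21.66 years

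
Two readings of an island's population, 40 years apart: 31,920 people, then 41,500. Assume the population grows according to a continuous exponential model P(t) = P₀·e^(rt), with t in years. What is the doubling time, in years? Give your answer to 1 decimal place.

doubling time ≈ 105.6 years

r = ln(41500/31920) / 40 = ln(1.30013) / 40 ≈ 0.006562 per year
doubling time = ln 2 / |r| = 0.69315 / 0.006562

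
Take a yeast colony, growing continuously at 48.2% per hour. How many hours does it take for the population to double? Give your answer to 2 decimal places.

doubling time = ln(2) / |r| = 0.69315 / 0.482

doubling time ≈ 1.44 hours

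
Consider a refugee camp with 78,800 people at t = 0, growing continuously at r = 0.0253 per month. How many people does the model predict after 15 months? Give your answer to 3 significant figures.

P(15) = 78800 · e^(0.0253·15) = 78800 · e^(0.3795)
= 78800 · 1.46155 ≈ 115170.43

≈ 115,000 people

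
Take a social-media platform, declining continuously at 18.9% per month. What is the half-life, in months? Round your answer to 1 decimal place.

half-life ≈ 3.7 months

half-life = ln(2) / |r| = 0.69315 / 0.189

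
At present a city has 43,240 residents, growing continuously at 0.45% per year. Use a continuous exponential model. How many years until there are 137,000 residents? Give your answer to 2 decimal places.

t ≈ 256.27 years

137000 = 43240 · e^(0.0045·t)
t = ln(137000/43240) / 0.0045 = ln(3.16836) / 0.0045 = 1.15321 / 0.0045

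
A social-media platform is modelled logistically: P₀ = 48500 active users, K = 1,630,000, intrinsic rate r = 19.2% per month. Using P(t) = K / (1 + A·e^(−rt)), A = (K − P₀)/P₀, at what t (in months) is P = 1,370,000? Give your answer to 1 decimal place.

A = (1630000 − 48500)/48500 = 32.60825
1370000 = 1630000/(1 + 32.60825·e^(−0.192t)) → 1 + 32.60825·e^(−0.192t) = 1.18978
e^(−0.192t) = 0.00582 → t = ln(171.82038)/0.192 = 5.14645/0.192

t ≈ 26.8 months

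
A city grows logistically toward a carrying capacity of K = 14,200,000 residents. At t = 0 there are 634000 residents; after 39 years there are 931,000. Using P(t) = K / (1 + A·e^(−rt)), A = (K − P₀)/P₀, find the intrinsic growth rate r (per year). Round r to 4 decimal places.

A = (14200000 − 634000)/634000 = 21.39748
931000 = 14200000/(1 + 21.39748·e^(−r·39)) → e^(−39r) = (15.25242 − 1)/21.39748 = 0.666079
r = −ln(0.666079)/39 = 0.40635/39

r ≈ 0.0104 per year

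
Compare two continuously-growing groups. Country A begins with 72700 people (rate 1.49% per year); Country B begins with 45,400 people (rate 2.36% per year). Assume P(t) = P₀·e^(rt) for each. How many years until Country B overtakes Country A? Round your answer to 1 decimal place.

72700·e^(0.0149t) = 45400·e^(0.0236t)
72700/45400 = e^((0.0236 − 0.0149)t) → ln(1.60132) = 0.0087·t
t = 0.47083 / 0.0087

t ≈ 54.1 years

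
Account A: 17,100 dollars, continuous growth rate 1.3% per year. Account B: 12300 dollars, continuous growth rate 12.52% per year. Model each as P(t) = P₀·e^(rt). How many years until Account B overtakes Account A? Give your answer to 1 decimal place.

t ≈ 2.9 years

17100·e^(0.013t) = 12300·e^(0.1252t)
17100/12300 = e^((0.1252 − 0.013)t) → ln(1.39024) = 0.1122·t
t = 0.32948 / 0.1122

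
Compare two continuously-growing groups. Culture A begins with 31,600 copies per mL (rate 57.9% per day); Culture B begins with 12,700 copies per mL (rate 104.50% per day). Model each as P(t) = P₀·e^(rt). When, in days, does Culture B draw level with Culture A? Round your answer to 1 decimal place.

31600·e^(0.579t) = 12700·e^(1.045t)
31600/12700 = e^((1.045 − 0.579)t) → ln(2.48819) = 0.466·t
t = 0.91156 / 0.466

t ≈ 2.0 days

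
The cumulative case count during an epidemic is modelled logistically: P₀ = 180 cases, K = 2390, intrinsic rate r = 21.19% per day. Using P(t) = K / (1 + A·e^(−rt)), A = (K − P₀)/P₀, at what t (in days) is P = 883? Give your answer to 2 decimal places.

A = (2390 − 180)/180 = 12.27778
883 = 2390/(1 + 12.27778·e^(−0.2119t)) → 1 + 12.27778·e^(−0.2119t) = 2.70668
e^(−0.2119t) = 0.139006 → t = ln(7.19395)/0.2119 = 1.97324/0.2119

t ≈ 9.31 days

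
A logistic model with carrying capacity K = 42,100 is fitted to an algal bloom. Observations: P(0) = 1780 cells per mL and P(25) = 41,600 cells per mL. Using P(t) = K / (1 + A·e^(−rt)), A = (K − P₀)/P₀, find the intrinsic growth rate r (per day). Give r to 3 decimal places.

A = (42100 − 1780)/1780 = 22.65169
41600 = 42100/(1 + 22.65169·e^(−r·25)) → e^(−25r) = (1.01202 − 1)/22.65169 = 0.000531
r = −ln(0.000531)/25 = 7.54148/25

r ≈ 0.302 per day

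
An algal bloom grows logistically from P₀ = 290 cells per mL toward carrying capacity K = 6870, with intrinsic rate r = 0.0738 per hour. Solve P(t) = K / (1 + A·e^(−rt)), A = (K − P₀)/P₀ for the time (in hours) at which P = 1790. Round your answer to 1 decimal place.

A = (6870 − 290)/290 = 22.68966
1790 = 6870/(1 + 22.68966·e^(−0.0738t)) → 1 + 22.68966·e^(−0.0738t) = 3.83799
e^(−0.0738t) = 0.125079 → t = ln(7.99498)/0.0738 = 2.07881/0.0738

t ≈ 28.2 hours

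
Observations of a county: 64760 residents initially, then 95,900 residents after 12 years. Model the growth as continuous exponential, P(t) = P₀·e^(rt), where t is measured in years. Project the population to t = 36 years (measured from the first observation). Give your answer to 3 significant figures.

r = ln(95900/64760) / 12 ≈ 0.032718 per year
P(36) = 64760 · e^(0.032718·36) = 64760 · 3.2474 ≈ 210301.39

≈ 210,000 residents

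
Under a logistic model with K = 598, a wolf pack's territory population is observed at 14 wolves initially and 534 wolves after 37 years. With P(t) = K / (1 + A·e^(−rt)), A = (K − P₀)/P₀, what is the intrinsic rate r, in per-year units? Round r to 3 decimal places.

r ≈ 0.158 per year

A = (598 − 14)/14 = 41.71429
534 = 598/(1 + 41.71429·e^(−r·37)) → e^(−37r) = (1.11985 − 1)/41.71429 = 0.002873
r = −ln(0.002873)/37 = 5.85236/37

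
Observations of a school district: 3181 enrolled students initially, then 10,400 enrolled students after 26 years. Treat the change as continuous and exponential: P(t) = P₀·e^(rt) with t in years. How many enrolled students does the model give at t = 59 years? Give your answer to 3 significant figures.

≈ 46,800 enrolled students

r = ln(10400/3181) / 26 ≈ 0.045562 per year
P(59) = 3181 · e^(0.045562·59) = 3181 · 14.7045 ≈ 46775.03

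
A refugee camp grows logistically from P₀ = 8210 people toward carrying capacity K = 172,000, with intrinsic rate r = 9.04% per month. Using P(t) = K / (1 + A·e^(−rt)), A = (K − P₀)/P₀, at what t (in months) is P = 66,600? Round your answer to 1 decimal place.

A = (172000 − 8210)/8210 = 19.95006
66600 = 172000/(1 + 19.95006·e^(−0.0904t)) → 1 + 19.95006·e^(−0.0904t) = 2.58258
e^(−0.0904t) = 0.079327 → t = ln(12.60602)/0.0904 = 2.53417/0.0904

t ≈ 28.0 months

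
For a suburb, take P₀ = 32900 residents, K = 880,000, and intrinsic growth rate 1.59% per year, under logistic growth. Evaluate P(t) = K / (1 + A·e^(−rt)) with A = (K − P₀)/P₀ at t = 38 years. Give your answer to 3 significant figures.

A = (880000 − 32900)/32900 = 25.74772
P(38) = 880000 / (1 + 25.74772·e^(−0.0159·38)) = 880000 / (1 + 25.74772·0.546511)
= 880000 / 15.07142 ≈ 58388.64

≈ 58,400 residents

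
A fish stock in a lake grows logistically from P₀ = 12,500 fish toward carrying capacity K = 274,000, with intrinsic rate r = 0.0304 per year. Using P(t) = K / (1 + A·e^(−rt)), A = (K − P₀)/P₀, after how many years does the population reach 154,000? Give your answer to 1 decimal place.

t ≈ 108.2 years

A = (274000 − 12500)/12500 = 20.92
154000 = 274000/(1 + 20.92·e^(−0.0304t)) → 1 + 20.92·e^(−0.0304t) = 1.77922
e^(−0.0304t) = 0.037248 → t = ln(26.84733)/0.0304 = 3.29017/0.0304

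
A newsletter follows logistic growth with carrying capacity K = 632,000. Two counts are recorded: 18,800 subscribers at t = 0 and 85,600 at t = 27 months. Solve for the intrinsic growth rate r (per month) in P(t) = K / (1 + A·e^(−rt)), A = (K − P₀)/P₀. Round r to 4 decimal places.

r ≈ 0.0604 per month

A = (632000 − 18800)/18800 = 32.61702
85600 = 632000/(1 + 32.61702·e^(−r·27)) → e^(−27r) = (7.38318 − 1)/32.61702 = 0.195701
r = −ln(0.195701)/27 = 1.63117/27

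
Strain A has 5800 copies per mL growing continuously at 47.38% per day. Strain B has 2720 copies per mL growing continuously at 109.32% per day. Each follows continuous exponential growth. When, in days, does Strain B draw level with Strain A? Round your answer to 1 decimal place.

5800·e^(0.4738t) = 2720·e^(1.0932t)
5800/2720 = e^((1.0932 − 0.4738)t) → ln(2.13235) = 0.6194·t
t = 0.75723 / 0.6194

t ≈ 1.2 days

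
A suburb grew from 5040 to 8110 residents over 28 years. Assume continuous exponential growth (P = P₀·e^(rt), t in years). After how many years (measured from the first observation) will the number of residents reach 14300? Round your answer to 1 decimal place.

t ≈ 61.4 years

r = ln(8110/5040) / 28 ≈ 0.016989 per year
t = ln(14300/5040) / r = 1.04285 / 0.016989 ≈ 61.384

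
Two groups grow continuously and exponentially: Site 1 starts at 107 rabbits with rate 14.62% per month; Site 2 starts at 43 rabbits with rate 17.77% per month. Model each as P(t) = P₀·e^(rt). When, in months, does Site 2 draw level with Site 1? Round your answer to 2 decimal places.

107·e^(0.1462t) = 43·e^(0.1777t)
107/43 = e^((0.1777 − 0.1462)t) → ln(2.48837) = 0.0315·t
t = 0.91163 / 0.0315

t ≈ 28.94 months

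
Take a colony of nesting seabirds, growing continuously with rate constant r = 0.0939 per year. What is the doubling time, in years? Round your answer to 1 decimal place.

doubling time ≈ 7.4 years

doubling time = ln(2) / |r| = 0.69315 / 0.0939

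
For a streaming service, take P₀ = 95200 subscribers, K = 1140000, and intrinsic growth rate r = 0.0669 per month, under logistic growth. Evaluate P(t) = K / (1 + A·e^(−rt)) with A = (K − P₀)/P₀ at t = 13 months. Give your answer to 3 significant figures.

A = (1140000 − 95200)/95200 = 10.97479
P(13) = 1140000 / (1 + 10.97479·e^(−0.0669·13)) = 1140000 / (1 + 10.97479·0.419077)
= 1140000 / 5.59928 ≈ 203597.43

≈ 204,000 subscribers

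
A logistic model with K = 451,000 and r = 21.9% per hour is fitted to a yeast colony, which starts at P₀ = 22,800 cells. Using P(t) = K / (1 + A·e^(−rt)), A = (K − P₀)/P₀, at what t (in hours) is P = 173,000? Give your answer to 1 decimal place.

t ≈ 11.2 hours

A = (451000 − 22800)/22800 = 18.7807
173000 = 451000/(1 + 18.7807·e^(−0.219t)) → 1 + 18.7807·e^(−0.219t) = 2.60694
e^(−0.219t) = 0.085563 → t = ln(11.68727)/0.219 = 2.4585/0.219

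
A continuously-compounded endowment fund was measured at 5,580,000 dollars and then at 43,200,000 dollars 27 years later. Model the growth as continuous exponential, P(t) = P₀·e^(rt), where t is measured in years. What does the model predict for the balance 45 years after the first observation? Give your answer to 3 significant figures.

r = ln(43200000/5580000) / 27 ≈ 0.075802 per year
P(45) = 5580000 · e^(0.075802·45) = 5580000 · 30.29814 ≈ 169063599.83

≈ 169,000,000 dollars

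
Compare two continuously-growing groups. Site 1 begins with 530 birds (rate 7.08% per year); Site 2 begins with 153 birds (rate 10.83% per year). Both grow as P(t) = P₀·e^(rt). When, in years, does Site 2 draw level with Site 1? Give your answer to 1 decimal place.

t ≈ 33.1 years

530·e^(0.0708t) = 153·e^(0.1083t)
530/153 = e^((0.1083 − 0.0708)t) → ln(3.46405) = 0.0375·t
t = 1.24244 / 0.0375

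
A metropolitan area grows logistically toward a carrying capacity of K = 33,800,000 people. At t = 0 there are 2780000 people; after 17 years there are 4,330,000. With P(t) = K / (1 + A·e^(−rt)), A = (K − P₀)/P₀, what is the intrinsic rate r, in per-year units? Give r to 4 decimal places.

r ≈ 0.0291 per year

A = (33800000 − 2780000)/2780000 = 11.15827
4330000 = 33800000/(1 + 11.15827·e^(−r·17)) → e^(−17r) = (7.806 − 1)/11.15827 = 0.609951
r = −ln(0.609951)/17 = 0.49438/17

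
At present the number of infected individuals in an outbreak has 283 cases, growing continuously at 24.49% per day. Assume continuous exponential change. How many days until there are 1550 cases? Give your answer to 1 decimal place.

t ≈ 6.9 days

1550 = 283 · e^(0.2449·t)
t = ln(1550/283) / 0.2449 = ln(5.47703) / 0.2449 = 1.70056 / 0.2449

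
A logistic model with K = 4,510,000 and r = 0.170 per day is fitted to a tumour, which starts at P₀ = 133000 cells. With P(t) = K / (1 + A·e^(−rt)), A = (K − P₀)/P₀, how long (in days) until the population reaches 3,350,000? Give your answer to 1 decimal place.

A = (4510000 − 133000)/133000 = 32.90977
3350000 = 4510000/(1 + 32.90977·e^(−0.17t)) → 1 + 32.90977·e^(−0.17t) = 1.34627
e^(−0.17t) = 0.010522 → t = ln(95.04116)/0.17 = 4.55431/0.17

t ≈ 26.8 days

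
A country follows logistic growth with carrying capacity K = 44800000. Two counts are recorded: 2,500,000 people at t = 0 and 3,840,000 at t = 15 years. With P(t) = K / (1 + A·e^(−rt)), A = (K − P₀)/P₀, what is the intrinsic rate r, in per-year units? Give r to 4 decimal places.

A = (44800000 − 2500000)/2500000 = 16.92
3840000 = 44800000/(1 + 16.92·e^(−r·15)) → e^(−15r) = (11.66667 − 1)/16.92 = 0.630418
r = −ln(0.630418)/15 = 0.46137/15

r ≈ 0.0308 per year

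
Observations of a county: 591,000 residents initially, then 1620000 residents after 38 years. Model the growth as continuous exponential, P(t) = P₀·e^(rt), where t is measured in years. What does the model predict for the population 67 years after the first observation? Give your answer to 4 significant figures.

r = ln(1620000/591000) / 38 ≈ 0.026536 per year
P(67) = 591000 · e^(0.026536·67) = 591000 · 5.91746 ≈ 3497219.32

≈ 3,497,000 residents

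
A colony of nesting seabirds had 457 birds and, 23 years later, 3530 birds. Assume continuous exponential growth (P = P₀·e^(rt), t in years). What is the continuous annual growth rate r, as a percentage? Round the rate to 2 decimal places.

r ≈ 8.89% per year

3530 = 457 · e^(r·23)
e^(23r) = 3530/457 = 7.72429
r = ln(7.72429) / 23 = 2.04437 / 23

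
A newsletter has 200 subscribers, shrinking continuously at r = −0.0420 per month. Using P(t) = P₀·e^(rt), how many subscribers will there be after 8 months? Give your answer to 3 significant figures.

P(8) = 200 · e^(-0.042·8) = 200 · e^(-0.336)
= 200 · 0.71462 ≈ 142.92

≈ 143 subscribers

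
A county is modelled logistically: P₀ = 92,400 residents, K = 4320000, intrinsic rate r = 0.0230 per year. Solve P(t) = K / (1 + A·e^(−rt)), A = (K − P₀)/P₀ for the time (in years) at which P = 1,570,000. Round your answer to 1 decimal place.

A = (4320000 − 92400)/92400 = 45.75325
1570000 = 4320000/(1 + 45.75325·e^(−0.023t)) → 1 + 45.75325·e^(−0.023t) = 2.75159
e^(−0.023t) = 0.038283 → t = ln(26.12094)/0.023 = 3.26274/0.023

t ≈ 141.9 years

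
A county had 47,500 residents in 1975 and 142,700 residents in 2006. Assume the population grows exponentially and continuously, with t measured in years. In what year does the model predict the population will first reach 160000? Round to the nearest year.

r = ln(142700/47500) / 31 = 1.10001/31 ≈ 0.035484 per year
t = ln(160000/47500) / r = 1.21444/0.035484 ≈ 34.22 years after 1975

year 2009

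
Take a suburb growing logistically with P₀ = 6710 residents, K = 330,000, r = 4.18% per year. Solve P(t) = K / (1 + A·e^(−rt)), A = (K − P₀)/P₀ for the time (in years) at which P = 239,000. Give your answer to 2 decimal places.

t ≈ 115.80 years

A = (330000 − 6710)/6710 = 48.18033
239000 = 330000/(1 + 48.18033·e^(−0.0418t)) → 1 + 48.18033·e^(−0.0418t) = 1.38075
e^(−0.0418t) = 0.007903 → t = ln(126.53954)/0.0418 = 4.84055/0.0418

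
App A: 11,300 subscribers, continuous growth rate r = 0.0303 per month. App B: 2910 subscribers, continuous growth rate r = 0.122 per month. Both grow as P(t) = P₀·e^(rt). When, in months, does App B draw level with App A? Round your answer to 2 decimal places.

11300·e^(0.0303t) = 2910·e^(0.122t)
11300/2910 = e^((0.122 − 0.0303)t) → ln(3.88316) = 0.0917·t
t = 1.35665 / 0.0917

t ≈ 14.79 months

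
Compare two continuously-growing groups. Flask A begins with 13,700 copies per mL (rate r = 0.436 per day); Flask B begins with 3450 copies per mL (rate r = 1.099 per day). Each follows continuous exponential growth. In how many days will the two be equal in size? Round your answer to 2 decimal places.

13700·e^(0.436t) = 3450·e^(1.099t)
13700/3450 = e^((1.099 − 0.436)t) → ln(3.97101) = 0.663·t
t = 1.37902 / 0.663

t ≈ 2.08 days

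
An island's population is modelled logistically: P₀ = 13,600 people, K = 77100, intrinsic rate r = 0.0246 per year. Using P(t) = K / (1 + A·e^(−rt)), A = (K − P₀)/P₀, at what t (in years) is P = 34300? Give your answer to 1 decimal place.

A = (77100 − 13600)/13600 = 4.66912
34300 = 77100/(1 + 4.66912·e^(−0.0246t)) → 1 + 4.66912·e^(−0.0246t) = 2.24781
e^(−0.0246t) = 0.267248 → t = ln(3.74184)/0.0246 = 1.31958/0.0246

t ≈ 53.6 years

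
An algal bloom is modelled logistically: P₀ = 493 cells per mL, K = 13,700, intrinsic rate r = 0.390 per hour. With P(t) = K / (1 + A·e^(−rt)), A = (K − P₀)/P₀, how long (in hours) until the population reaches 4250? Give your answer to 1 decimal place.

t ≈ 6.4 hours

A = (13700 − 493)/493 = 26.78905
4250 = 13700/(1 + 26.78905·e^(−0.39t)) → 1 + 26.78905·e^(−0.39t) = 3.22353
e^(−0.39t) = 0.083001 → t = ln(12.04798)/0.39 = 2.4889/0.39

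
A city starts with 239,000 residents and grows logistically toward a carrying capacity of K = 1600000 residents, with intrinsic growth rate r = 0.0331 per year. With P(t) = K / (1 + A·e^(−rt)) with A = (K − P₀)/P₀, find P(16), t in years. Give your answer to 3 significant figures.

A = (1600000 − 239000)/239000 = 5.69456
P(16) = 1600000 / (1 + 5.69456·e^(−0.0331·16)) = 1600000 / (1 + 5.69456·0.58884)
= 1600000 / 4.35319 ≈ 367546.75

≈ 368,000 residents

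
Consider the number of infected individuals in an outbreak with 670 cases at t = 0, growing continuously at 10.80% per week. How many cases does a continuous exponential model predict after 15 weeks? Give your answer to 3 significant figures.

≈ 3,390 cases

P(15) = 670 · e^(0.108·15) = 670 · e^(1.62)
= 670 · 5.05309 ≈ 3385.57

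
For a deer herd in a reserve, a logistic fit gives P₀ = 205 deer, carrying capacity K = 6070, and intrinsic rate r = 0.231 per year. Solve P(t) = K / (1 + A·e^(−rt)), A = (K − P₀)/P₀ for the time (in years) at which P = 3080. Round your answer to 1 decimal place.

t ≈ 14.6 years

A = (6070 − 205)/205 = 28.60976
3080 = 6070/(1 + 28.60976·e^(−0.231t)) → 1 + 28.60976·e^(−0.231t) = 1.97078
e^(−0.231t) = 0.033932 → t = ln(29.47092)/0.231 = 3.3834/0.231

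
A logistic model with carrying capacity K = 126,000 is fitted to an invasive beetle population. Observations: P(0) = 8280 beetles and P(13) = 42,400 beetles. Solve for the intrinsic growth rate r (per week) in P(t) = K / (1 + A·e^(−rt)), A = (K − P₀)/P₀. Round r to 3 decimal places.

A = (126000 − 8280)/8280 = 14.21739
42400 = 126000/(1 + 14.21739·e^(−r·13)) → e^(−13r) = (2.9717 − 1)/14.21739 = 0.138682
r = −ln(0.138682)/13 = 1.97557/13

r ≈ 0.152 per week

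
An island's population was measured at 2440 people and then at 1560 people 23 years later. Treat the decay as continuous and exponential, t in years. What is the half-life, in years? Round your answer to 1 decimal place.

half-life ≈ 35.6 years

r = ln(1560/2440) / 23 = ln(0.63934) / 23 ≈ -0.019448 per year
half-life = ln 2 / |r| = 0.69315 / 0.019448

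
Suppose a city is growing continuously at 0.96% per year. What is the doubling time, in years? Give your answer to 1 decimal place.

doubling time ≈ 72.2 years

doubling time = ln(2) / |r| = 0.69315 / 0.0096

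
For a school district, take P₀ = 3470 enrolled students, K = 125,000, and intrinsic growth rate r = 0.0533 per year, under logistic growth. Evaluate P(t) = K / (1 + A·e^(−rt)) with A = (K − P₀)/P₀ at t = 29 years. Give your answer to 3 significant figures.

≈ 14,800 enrolled students

A = (125000 − 3470)/3470 = 35.02305
P(29) = 125000 / (1 + 35.02305·e^(−0.0533·29)) = 125000 / (1 + 35.02305·0.213163)
= 125000 / 8.46561 ≈ 14765.63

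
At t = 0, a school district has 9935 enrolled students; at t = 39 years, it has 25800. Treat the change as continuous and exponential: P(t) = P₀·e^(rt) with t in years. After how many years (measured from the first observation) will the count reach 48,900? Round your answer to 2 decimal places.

r = ln(25800/9935) / 39 ≈ 0.02447 per year
t = ln(48900/9935) / r = 1.59371 / 0.02447 ≈ 65.131

t ≈ 65.13 years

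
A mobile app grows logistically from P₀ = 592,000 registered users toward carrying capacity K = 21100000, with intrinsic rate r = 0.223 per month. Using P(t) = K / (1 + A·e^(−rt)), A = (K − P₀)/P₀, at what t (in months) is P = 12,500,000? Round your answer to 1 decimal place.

t ≈ 17.6 months

A = (21100000 − 592000)/592000 = 34.64189
12500000 = 21100000/(1 + 34.64189·e^(−0.223t)) → 1 + 34.64189·e^(−0.223t) = 1.688
e^(−0.223t) = 0.01986 → t = ln(50.35159)/0.223 = 3.91903/0.223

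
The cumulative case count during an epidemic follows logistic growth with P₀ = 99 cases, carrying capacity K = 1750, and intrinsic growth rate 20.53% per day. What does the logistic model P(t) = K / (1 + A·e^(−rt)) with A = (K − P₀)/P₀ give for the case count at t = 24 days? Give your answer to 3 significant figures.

≈ 1,560 cases

A = (1750 − 99)/99 = 16.67677
P(24) = 1750 / (1 + 16.67677·e^(−0.2053·24)) = 1750 / (1 + 16.67677·0.007247)
= 1750 / 1.12085 ≈ 1561.31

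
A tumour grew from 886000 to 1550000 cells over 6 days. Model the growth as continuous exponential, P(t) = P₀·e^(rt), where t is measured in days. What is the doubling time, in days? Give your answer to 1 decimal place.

r = ln(1550000/886000) / 6 = ln(1.74944) / 6 ≈ 0.093216 per day
doubling time = ln 2 / |r| = 0.69315 / 0.093216

doubling time ≈ 7.4 days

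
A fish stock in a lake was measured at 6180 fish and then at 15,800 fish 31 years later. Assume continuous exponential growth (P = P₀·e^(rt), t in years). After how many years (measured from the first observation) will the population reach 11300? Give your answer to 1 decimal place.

t ≈ 19.9 years

r = ln(15800/6180) / 31 ≈ 0.03028 per year
t = ln(11300/6180) / r = 0.60348 / 0.03028 ≈ 19.93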